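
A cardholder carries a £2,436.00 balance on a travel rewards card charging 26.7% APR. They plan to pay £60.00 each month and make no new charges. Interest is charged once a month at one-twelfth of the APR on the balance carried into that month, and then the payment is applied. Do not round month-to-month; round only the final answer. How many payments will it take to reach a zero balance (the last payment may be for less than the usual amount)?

Monthly rate r = 26.7%/12 = 2.225% = 0.02225.
Recurrence: B ← B·(1+r) − £60.00.
Month 1: interest £54.20; balance after payment £2,430.20.
Month 2: interest £54.07; balance after payment £2,424.27.
Closed form: n = −ln(1 − rB₀/P)/ln(1+r) = −ln(0.09665)/ln(1.02225) ≈ 106.182, so the balance reaches zero during payment 107.

107 payments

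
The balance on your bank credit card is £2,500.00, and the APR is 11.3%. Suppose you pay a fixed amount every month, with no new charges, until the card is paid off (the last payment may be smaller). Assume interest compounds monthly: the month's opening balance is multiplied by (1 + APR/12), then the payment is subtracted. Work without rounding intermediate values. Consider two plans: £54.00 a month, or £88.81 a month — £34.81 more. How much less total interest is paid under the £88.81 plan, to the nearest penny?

Monthly rate r = 11.3%/12 = 0.941667% = 0.00941667.
At £54.00/mo: n = ⌈−ln(1 − rB₀/P)/ln(1+r)⌉ = 62 payments (last £5.18); total interest = total paid − £2,500.00 = £799.18.
At £88.81/mo: 33 payments (last £76.51); total interest £418.43.
Interest saved = £799.18 − £418.43 = £380.75.

£380.75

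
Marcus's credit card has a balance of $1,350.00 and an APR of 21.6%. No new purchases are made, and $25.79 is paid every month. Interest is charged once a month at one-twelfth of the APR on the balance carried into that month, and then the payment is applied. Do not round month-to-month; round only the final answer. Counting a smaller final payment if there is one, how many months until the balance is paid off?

Monthly rate r = 21.6%/12 = 1.8% = 0.018.
Recurrence: B ← B·(1+r) − $25.79.
Month 1: interest $24.30; balance after payment $1,348.51.
Month 2: interest $24.27; balance after payment $1,346.99.
Closed form: n = −ln(1 − rB₀/P)/ln(1+r) = −ln(0.057774)/ln(1.018) ≈ 159.822, so the balance reaches zero during payment 160.

160 months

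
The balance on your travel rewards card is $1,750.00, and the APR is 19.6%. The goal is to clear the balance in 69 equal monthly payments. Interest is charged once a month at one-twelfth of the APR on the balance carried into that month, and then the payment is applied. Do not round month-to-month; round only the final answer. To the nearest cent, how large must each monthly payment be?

Monthly rate r = 19.6%/12 = 1.63333% = 0.0163333.
Level-payment amortization: P = B₀·r / (1 − (1+r)^(−n)) = 1750.00·0.0163333 / (1 − 1.01633^(−69)).
Denominator 1 − (1+r)^(−69) = 0.67303272.
P = 28.5833 / 0.67303272 ≈ 42.47.

$42.47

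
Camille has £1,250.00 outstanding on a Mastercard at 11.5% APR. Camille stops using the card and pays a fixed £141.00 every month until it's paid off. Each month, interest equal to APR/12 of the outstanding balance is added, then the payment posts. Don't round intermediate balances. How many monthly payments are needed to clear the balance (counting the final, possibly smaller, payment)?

10 months

Monthly rate r = 11.5%/12 = 0.958333% = 0.00958333.
Recurrence: B ← B·(1+r) − £141.00.
Month 1: interest £11.98; balance after payment £1,120.98.
Month 2: interest £10.74; balance after payment £990.72.
Closed form: n = −ln(1 − rB₀/P)/ln(1+r) = −ln(0.91504)/ln(1.00958) ≈ 9.309, so the balance reaches zero during payment 10.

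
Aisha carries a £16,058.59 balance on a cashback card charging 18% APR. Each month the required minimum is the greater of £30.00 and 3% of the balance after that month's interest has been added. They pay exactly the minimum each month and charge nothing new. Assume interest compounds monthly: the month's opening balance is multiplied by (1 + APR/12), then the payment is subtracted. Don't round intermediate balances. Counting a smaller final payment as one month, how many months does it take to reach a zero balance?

Monthly rate r = 18%/12 = 1.5% = 0.015.
While 3% of the post-interest balance exceeds £30.00, each month B ← (B·(1+r))·(1 − 0.03), i.e. B shrinks by the factor (1+r)·0.97 = 0.98455.
This holds for months 1–180. Entering month 181 the balance is £973.88; 3% of the post-interest balance is now below £30.00, so the flat £30.00 minimum applies from here.
From month 181 a fixed £30.00 at rate r clears £973.88 in 45 more payments. Total: 180 + 45 = 225 months.

225 months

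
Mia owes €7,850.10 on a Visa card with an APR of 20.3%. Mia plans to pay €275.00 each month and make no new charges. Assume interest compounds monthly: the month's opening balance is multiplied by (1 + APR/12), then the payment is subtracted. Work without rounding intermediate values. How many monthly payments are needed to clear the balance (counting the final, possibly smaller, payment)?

Monthly rate r = 20.3%/12 = 1.69167% = 0.0169167.
Recurrence: B ← B·(1+r) − €275.00.
Month 1: interest €132.80; balance after payment €7,707.90.
Month 2: interest €130.39; balance after payment €7,563.29.
Closed form: n = −ln(1 − rB₀/P)/ln(1+r) = −ln(0.5171)/ln(1.01692) ≈ 39.315, so the balance reaches zero during payment 40.

40 months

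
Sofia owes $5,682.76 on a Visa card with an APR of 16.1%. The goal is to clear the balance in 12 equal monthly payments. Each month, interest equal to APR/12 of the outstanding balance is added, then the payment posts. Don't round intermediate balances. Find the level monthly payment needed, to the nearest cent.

$515.87

Monthly rate r = 16.1%/12 = 1.34167% = 0.0134167.
Level-payment amortization: P = B₀·r / (1 − (1+r)^(−n)) = 5682.76·0.0134167 / (1 − 1.01342^(−12)).
Denominator 1 − (1+r)^(−12) = 0.147796152.
P = 76.2437 / 0.147796152 ≈ 515.87.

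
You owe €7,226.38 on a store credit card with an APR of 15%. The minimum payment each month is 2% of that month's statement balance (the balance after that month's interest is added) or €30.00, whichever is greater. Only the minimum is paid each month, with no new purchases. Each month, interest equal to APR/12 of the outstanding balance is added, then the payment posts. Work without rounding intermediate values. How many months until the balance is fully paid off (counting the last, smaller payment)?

Monthly rate r = 15%/12 = 1.25% = 0.0125.
While 2% of the post-interest balance exceeds €30.00, each month B ← (B·(1+r))·(1 − 0.02), i.e. B shrinks by the factor (1+r)·0.98 = 0.99225.
This holds for months 1–204. Entering month 205 the balance is €1,477.84; 2% of the post-interest balance is now below €30.00, so the flat €30.00 minimum applies from here.
From month 205 a fixed €30.00 at rate r clears €1,477.84 in 77 more payments. Total: 204 + 77 = 281 months.

281 months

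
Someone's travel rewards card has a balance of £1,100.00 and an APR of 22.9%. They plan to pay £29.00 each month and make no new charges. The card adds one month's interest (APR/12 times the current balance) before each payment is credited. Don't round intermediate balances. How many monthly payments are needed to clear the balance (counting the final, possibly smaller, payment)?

69 payments

Monthly rate r = 22.9%/12 = 1.90833% = 0.0190833.
Recurrence: B ← B·(1+r) − £29.00.
Month 1: interest £20.99; balance after payment £1,091.99.
Month 2: interest £20.84; balance after payment £1,083.83.
Closed form: n = −ln(1 − rB₀/P)/ln(1+r) = −ln(0.27615)/ln(1.01908) ≈ 68.073, so the balance reaches zero during payment 69.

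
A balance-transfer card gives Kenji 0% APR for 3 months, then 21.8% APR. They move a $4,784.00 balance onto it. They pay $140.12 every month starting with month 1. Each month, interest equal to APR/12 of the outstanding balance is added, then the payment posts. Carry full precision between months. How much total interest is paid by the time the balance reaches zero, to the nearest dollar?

$2,129

Promo months 1–3 at r₀ = 0%/12 = 0; months 4+ at r₁ = 21.8%/12 = 0.0181667.
After month 3 (no interest yet): B = $4,784.00 − 3·$140.12 = $4,363.64.
Then at r₁ with $140.12/mo: n₂ = −ln(1 − r₁·B/P)/ln(1+r₁) ≈ 46.33 → 47 more payments.
Total paid = 49·$140.12 + $46.72 = $6,912.60; interest = $6,912.60 − $4,784.00 = $2,128.60.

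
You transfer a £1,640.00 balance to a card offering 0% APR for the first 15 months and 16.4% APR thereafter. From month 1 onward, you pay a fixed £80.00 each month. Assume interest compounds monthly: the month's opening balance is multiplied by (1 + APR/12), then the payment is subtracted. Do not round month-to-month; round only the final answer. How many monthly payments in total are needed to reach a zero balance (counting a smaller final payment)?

21 months

Promo months 1–15 at r₀ = 0%/12 = 0; months 16+ at r₁ = 16.4%/12 = 0.0136667.
After month 15 (no interest yet): B = £1,640.00 − 15·£80.00 = £440.00.
Then at r₁ with £80.00/mo: n₂ = −ln(1 − r₁·B/P)/ln(1+r₁) ≈ 5.76 → 6 more payments.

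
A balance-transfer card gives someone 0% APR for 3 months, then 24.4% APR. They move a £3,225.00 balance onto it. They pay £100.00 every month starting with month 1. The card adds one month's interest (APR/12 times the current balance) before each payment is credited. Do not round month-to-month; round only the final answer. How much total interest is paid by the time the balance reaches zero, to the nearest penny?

£1,562.34

Promo months 1–3 at r₀ = 0%/12 = 0; months 4+ at r₁ = 24.4%/12 = 0.0203333.
After month 3 (no interest yet): B = £3,225.00 − 3·£100.00 = £2,925.00.
Then at r₁ with £100.00/mo: n₂ = −ln(1 − r₁·B/P)/ln(1+r₁) ≈ 44.87 → 45 more payments.
Total paid = 47·£100.00 + £87.34 = £4,787.34; interest = £4,787.34 − £3,225.00 = £1,562.34.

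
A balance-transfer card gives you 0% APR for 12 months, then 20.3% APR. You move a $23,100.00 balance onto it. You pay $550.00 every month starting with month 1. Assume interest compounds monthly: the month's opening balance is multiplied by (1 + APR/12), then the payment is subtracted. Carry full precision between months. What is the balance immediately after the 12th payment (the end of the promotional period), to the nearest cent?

Promo months 1–12 at r₀ = 0%/12 = 0; months 13+ at r₁ = 20.3%/12 = 0.0169167.
After month 12 (no interest yet): B = $23,100.00 − 12·$550.00 = $16,500.00.

$16,500.00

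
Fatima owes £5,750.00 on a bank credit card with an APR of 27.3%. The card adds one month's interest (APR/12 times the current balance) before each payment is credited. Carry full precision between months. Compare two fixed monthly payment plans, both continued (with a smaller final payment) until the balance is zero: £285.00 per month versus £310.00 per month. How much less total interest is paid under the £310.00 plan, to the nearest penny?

Monthly rate r = 27.3%/12 = 2.275% = 0.02275.
At £285.00/mo: n = ⌈−ln(1 − rB₀/P)/ln(1+r)⌉ = 28 payments (last £88.77); total interest = total paid − £5,750.00 = £2,033.77.
At £310.00/mo: 25 payments (last £114.61); total interest £1,804.61.
Interest saved = £2,033.77 − £1,804.61 = £229.16.

£229.16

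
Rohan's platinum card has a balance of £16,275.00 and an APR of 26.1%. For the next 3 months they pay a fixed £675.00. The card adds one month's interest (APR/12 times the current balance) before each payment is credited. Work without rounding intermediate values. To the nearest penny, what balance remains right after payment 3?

Monthly rate r = 26.1%/12 = 2.175% = 0.02175.
Each month: B ← B·(1+r) − £675.00.
Month 1: interest £353.98; balance after payment £15,953.98.
Month 2: interest £347.00; balance after payment £15,625.98.
Month 3: interest £339.87; balance after payment £15,290.85.

£15,290.85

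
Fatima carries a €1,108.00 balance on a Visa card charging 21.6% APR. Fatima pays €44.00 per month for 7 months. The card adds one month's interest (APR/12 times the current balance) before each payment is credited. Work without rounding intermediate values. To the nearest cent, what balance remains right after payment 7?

€930.24

Monthly rate r = 21.6%/12 = 1.8% = 0.018.
Each month: B ← B·(1+r) − €44.00.
Month 1: interest €19.94; balance after payment €1,083.94.
Month 2: interest €19.51; balance after payment €1,059.45.
Month 3: interest €19.07; balance after payment €1,034.53.
Month 4: interest €18.62; balance after payment €1,009.15.
Month 5: interest €18.16; balance after payment €983.31.
Month 6: interest €17.70; balance after payment €957.01.
Month 7: interest €17.23; balance after payment €930.24.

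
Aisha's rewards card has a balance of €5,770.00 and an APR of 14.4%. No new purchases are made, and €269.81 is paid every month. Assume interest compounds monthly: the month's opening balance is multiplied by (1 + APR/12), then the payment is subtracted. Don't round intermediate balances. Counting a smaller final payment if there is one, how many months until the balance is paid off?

Monthly rate r = 14.4%/12 = 1.2% = 0.012.
Recurrence: B ← B·(1+r) − €269.81.
Month 1: interest €69.24; balance after payment €5,569.43.
Month 2: interest €66.83; balance after payment €5,366.45.
Closed form: n = −ln(1 − rB₀/P)/ln(1+r) = −ln(0.74337)/ln(1.012) ≈ 24.861, so the balance reaches zero during payment 25.

25 payments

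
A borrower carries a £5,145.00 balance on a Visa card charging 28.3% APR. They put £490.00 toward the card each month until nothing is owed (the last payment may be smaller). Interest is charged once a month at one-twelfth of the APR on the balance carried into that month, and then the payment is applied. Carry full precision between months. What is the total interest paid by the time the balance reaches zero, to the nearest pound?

£837

Monthly rate r = 28.3%/12 = 2.35833% = 0.0235833.
Payoff takes n = ⌈−ln(1 − rB₀/P)/ln(1+r)⌉ = ⌈12.206⌉ = 13 payments; the last is £101.96.
Total paid = 12·£490.00 + £101.96 = £5,981.96.
Total interest = total paid − principal = £5,981.96 − £5,145.00 = £836.96.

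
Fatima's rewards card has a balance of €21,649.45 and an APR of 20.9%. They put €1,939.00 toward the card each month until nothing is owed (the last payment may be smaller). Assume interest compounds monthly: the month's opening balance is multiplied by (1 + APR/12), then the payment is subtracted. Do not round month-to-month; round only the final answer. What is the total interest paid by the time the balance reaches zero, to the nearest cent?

€2,638.31

Monthly rate r = 20.9%/12 = 1.74167% = 0.0174167.
Payoff takes n = ⌈−ln(1 − rB₀/P)/ln(1+r)⌉ = ⌈12.524⌉ = 13 payments; the last is €1,019.76.
Total paid = 12·€1,939.00 + €1,019.76 = €24,287.76.
Total interest = total paid − principal = €24,287.76 − €21,649.45 = €2,638.31.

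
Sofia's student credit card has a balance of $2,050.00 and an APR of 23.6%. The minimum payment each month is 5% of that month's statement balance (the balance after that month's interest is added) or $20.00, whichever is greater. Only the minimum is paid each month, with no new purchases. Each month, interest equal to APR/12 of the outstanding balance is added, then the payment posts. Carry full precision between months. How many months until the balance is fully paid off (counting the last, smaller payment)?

77 months

Monthly rate r = 23.6%/12 = 1.96667% = 0.0196667.
While 5% of the post-interest balance exceeds $20.00, each month B ← (B·(1+r))·(1 − 0.05), i.e. B shrinks by the factor (1+r)·0.95 = 0.96868.
This holds for months 1–52. Entering month 53 the balance is $391.93; 5% of the post-interest balance is now below $20.00, so the flat $20.00 minimum applies from here.
From month 53 a fixed $20.00 at rate r clears $391.93 in 25 more payments. Total: 52 + 25 = 77 months.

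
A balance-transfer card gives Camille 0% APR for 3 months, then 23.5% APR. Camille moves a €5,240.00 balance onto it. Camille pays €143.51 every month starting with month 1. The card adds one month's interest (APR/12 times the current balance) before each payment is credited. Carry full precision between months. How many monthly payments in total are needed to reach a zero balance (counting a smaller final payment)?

59 payments

Promo months 1–3 at r₀ = 0%/12 = 0; months 4+ at r₁ = 23.5%/12 = 0.0195833.
After month 3 (no interest yet): B = €5,240.00 − 3·€143.51 = €4,809.47.
Then at r₁ with €143.51/mo: n₂ = −ln(1 − r₁·B/P)/ln(1+r₁) ≈ 55.07 → 56 more payments.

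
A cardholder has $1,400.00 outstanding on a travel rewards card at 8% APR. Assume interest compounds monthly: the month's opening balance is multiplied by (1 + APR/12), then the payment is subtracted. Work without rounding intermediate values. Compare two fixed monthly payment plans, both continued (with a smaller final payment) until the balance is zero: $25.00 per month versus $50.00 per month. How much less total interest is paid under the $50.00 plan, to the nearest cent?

Monthly rate r = 8%/12 = 0.666667% = 0.00666667.
At $25.00/mo: n = ⌈−ln(1 − rB₀/P)/ln(1+r)⌉ = 71 payments (last $8.38); total interest = total paid − $1,400.00 = $358.38.
At $50.00/mo: 32 payments (last $4.78); total interest $154.78.
Interest saved = $358.38 − $154.78 = $203.60.

$203.60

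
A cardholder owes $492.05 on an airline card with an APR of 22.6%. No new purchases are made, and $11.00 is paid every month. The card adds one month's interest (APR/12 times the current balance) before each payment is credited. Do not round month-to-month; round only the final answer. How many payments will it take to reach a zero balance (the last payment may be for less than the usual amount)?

Monthly rate r = 22.6%/12 = 1.88333% = 0.0188333.
Recurrence: B ← B·(1+r) − $11.00.
Month 1: interest $9.27; balance after payment $490.32.
Month 2: interest $9.23; balance after payment $488.55.
Closed form: n = −ln(1 − rB₀/P)/ln(1+r) = −ln(0.15755)/ln(1.01883) ≈ 99.045, so the balance reaches zero during payment 100.

100 payments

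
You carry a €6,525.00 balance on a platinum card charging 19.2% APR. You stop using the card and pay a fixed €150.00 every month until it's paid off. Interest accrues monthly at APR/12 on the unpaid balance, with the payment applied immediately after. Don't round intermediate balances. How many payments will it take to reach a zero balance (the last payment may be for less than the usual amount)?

Monthly rate r = 19.2%/12 = 1.6% = 0.016.
Recurrence: B ← B·(1+r) − €150.00.
Month 1: interest €104.40; balance after payment €6,479.40.
Month 2: interest €103.67; balance after payment €6,433.07.
Closed form: n = −ln(1 − rB₀/P)/ln(1+r) = −ln(0.304)/ln(1.016) ≈ 75.014, so the balance reaches zero during payment 76.

76 payments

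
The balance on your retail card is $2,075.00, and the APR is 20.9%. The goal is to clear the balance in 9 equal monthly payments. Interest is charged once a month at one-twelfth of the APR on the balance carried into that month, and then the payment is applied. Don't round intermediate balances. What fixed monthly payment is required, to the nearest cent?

$251.10

Monthly rate r = 20.9%/12 = 1.74167% = 0.0174167.
Level-payment amortization: P = B₀·r / (1 − (1+r)^(−n)) = 2075.00·0.0174167 / (1 − 1.01742^(−9)).
Denominator 1 − (1+r)^(−9) = 0.143927846.
P = 36.1396 / 0.143927846 ≈ 251.10.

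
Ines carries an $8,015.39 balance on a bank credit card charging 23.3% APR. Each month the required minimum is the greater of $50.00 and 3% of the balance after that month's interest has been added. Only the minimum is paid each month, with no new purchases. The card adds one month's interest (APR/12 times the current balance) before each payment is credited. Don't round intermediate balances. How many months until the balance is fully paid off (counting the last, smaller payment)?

Monthly rate r = 23.3%/12 = 1.94167% = 0.0194167.
While 3% of the post-interest balance exceeds $50.00, each month B ← (B·(1+r))·(1 − 0.03), i.e. B shrinks by the factor (1+r)·0.97 = 0.98883.
This holds for months 1–142. Entering month 143 the balance is $1,627.26; 3% of the post-interest balance is now below $50.00, so the flat $50.00 minimum applies from here.
From month 143 a fixed $50.00 at rate r clears $1,627.26 in 52 more payments. Total: 142 + 52 = 194 months.

194 months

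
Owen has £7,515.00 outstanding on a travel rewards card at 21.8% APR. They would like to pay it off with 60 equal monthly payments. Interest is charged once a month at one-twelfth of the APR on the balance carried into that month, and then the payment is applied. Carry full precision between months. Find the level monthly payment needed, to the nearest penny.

Monthly rate r = 21.8%/12 = 1.81667% = 0.0181667.
Level-payment amortization: P = B₀·r / (1 − (1+r)^(−n)) = 7515.00·0.0181667 / (1 − 1.01817^(−60)).
Denominator 1 − (1+r)^(−60) = 0.660478317.
P = 136.523 / 0.660478317 ≈ 206.70.

£206.70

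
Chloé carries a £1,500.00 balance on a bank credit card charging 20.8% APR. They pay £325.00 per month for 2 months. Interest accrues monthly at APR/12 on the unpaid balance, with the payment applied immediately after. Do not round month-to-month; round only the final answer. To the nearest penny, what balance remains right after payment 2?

£896.82

Monthly rate r = 20.8%/12 = 1.73333% = 0.0173333.
Each month: B ← B·(1+r) − £325.00.
Month 1: interest £26.00; balance after payment £1,201.00.
Month 2: interest £20.82; balance after payment £896.82.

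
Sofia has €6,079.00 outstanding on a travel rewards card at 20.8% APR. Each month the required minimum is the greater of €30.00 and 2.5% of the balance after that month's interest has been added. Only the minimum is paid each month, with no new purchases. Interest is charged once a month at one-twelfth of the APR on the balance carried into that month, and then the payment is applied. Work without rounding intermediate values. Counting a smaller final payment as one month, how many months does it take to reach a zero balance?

Monthly rate r = 20.8%/12 = 1.73333% = 0.0173333.
While 2.5% of the post-interest balance exceeds €30.00, each month B ← (B·(1+r))·(1 − 0.025), i.e. B shrinks by the factor (1+r)·0.975 = 0.9919.
This holds for months 1–202. Entering month 203 the balance is €1,175.83; 2.5% of the post-interest balance is now below €30.00, so the flat €30.00 minimum applies from here.
From month 203 a fixed €30.00 at rate r clears €1,175.83 in 67 more payments. Total: 202 + 67 = 269 months.

269 months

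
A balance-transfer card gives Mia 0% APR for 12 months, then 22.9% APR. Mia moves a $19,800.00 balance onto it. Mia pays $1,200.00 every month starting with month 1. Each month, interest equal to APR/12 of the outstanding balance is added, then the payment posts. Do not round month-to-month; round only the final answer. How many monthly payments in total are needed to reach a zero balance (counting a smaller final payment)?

Promo months 1–12 at r₀ = 0%/12 = 0; months 13+ at r₁ = 22.9%/12 = 0.0190833.
After month 12 (no interest yet): B = $19,800.00 − 12·$1,200.00 = $5,400.00.
Then at r₁ with $1,200.00/mo: n₂ = −ln(1 − r₁·B/P)/ln(1+r₁) ≈ 4.75 → 5 more payments.

17 payments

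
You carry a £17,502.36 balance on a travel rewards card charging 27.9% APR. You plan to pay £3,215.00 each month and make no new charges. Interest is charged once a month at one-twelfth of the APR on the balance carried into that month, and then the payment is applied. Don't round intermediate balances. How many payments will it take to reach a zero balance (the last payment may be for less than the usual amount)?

6 payments

Monthly rate r = 27.9%/12 = 2.325% = 0.02325.
Recurrence: B ← B·(1+r) − £3,215.00.
Month 1: interest £406.93; balance after payment £14,694.29.
Month 2: interest £341.64; balance after payment £11,820.93.
Month 3: interest £274.84; balance after payment £8,880.77.
Month 4: interest £206.48; balance after payment £5,872.25.
Month 5: interest £136.53; balance after payment £2,793.78.
Month 6: interest £64.96; balance after payment £0.00.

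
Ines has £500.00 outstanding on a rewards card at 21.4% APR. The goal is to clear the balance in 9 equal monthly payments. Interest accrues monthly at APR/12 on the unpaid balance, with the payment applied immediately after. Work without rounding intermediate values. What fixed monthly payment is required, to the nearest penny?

Monthly rate r = 21.4%/12 = 1.78333% = 0.0178333.
Level-payment amortization: P = B₀·r / (1 − (1+r)^(−n)) = 500.00·0.0178333 / (1 − 1.01783^(−9)).
Denominator 1 − (1+r)^(−9) = 0.14707671.
P = 8.91667 / 0.14707671 ≈ 60.63.

£60.63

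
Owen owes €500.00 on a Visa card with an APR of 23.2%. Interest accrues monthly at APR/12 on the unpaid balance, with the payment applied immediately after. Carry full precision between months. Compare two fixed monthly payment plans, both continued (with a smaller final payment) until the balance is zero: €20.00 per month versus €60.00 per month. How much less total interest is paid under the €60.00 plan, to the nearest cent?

€139.22

Monthly rate r = 23.2%/12 = 1.93333% = 0.0193333.
At €20.00/mo: n = ⌈−ln(1 − rB₀/P)/ln(1+r)⌉ = 35 payments (last €9.76); total interest = total paid − €500.00 = €189.76.
At €60.00/mo: 10 payments (last €10.54); total interest €50.54.
Interest saved = €189.76 − €50.54 = €139.22.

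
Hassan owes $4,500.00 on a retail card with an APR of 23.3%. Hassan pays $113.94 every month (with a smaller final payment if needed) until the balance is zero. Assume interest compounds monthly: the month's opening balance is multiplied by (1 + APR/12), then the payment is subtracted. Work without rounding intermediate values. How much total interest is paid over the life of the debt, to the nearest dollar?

$4,127

Monthly rate r = 23.3%/12 = 1.94167% = 0.0194167.
Payoff takes n = ⌈−ln(1 − rB₀/P)/ln(1+r)⌉ = ⌈75.717⌉ = 76 payments; the last is $81.90.
Total paid = 75·$113.94 + $81.90 = $8,627.40.
Total interest = total paid − principal = $8,627.40 − $4,500.00 = $4,127.40.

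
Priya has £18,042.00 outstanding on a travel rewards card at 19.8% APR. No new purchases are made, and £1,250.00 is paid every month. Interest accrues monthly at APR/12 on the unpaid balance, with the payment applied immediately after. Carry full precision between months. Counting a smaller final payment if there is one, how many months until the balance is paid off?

Monthly rate r = 19.8%/12 = 1.65% = 0.0165.
Recurrence: B ← B·(1+r) − £1,250.00.
Month 1: interest £297.69; balance after payment £17,089.69.
Month 2: interest £281.98; balance after payment £16,121.67.
Closed form: n = −ln(1 − rB₀/P)/ln(1+r) = −ln(0.76185)/ln(1.0165) ≈ 16.621, so the balance reaches zero during payment 17.

17 months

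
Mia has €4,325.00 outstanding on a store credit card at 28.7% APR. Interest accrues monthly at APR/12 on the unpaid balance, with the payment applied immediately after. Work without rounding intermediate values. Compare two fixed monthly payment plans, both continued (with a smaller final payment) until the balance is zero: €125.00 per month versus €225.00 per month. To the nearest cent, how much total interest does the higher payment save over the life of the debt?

Monthly rate r = 28.7%/12 = 2.39167% = 0.0239167.
At €125.00/mo: n = ⌈−ln(1 − rB₀/P)/ln(1+r)⌉ = 75 payments (last €45.05); total interest = total paid − €4,325.00 = €4,970.05.
At €225.00/mo: 27 payments (last €11.31); total interest €1,536.31.
Interest saved = €4,970.05 − €1,536.31 = €3,433.74.

€3,433.74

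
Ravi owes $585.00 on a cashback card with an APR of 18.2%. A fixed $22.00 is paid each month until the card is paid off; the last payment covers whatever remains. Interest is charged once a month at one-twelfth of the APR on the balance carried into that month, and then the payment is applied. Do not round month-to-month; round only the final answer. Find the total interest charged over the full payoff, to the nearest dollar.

Monthly rate r = 18.2%/12 = 1.51667% = 0.0151667.
Payoff takes n = ⌈−ln(1 − rB₀/P)/ln(1+r)⌉ = ⌈34.301⌉ = 35 payments; the last is $6.67.
Total paid = 34·$22.00 + $6.67 = $754.67.
Total interest = total paid − principal = $754.67 − $585.00 = $169.67.

$170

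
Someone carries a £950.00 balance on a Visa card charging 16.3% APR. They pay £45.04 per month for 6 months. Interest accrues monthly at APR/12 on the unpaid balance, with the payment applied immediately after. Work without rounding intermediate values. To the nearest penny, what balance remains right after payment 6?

Monthly rate r = 16.3%/12 = 1.35833% = 0.0135833.
Each month: B ← B·(1+r) − £45.04.
Month 1: interest £12.90; balance after payment £917.86.
Month 2: interest £12.47; balance after payment £885.29.
Month 3: interest £12.03; balance after payment £852.28.
Month 4: interest £11.58; balance after payment £818.81.
Month 5: interest £11.12; balance after payment £784.90.
Month 6: interest £10.66; balance after payment £750.52.

£750.52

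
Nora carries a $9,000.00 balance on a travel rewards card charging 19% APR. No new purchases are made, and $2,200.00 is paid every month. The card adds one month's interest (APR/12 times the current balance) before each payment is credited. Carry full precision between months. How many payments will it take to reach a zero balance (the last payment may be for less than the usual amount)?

5 payments

Monthly rate r = 19%/12 = 1.58333% = 0.0158333.
Recurrence: B ← B·(1+r) − $2,200.00.
Month 1: interest $142.50; balance after payment $6,942.50.
Month 2: interest $109.92; balance after payment $4,852.42.
Month 3: interest $76.83; balance after payment $2,729.25.
Month 4: interest $43.21; balance after payment $572.47.
Month 5: interest $9.06; balance after payment $0.00.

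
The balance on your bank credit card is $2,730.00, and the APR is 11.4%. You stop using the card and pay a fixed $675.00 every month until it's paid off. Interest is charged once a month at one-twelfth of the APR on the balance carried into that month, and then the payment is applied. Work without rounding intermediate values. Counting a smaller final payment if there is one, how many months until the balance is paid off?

Monthly rate r = 11.4%/12 = 0.95% = 0.0095.
Recurrence: B ← B·(1+r) − $675.00.
Month 1: interest $25.93; balance after payment $2,080.93.
Month 2: interest $19.77; balance after payment $1,425.70.
Month 3: interest $13.54; balance after payment $764.25.
Month 4: interest $7.26; balance after payment $96.51.
Month 5: interest $0.92; balance after payment $0.00.

5 payments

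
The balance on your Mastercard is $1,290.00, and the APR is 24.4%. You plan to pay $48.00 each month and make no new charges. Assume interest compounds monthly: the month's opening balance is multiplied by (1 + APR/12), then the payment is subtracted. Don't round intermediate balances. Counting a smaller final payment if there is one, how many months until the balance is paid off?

40 months

Monthly rate r = 24.4%/12 = 2.03333% = 0.0203333.
Recurrence: B ← B·(1+r) − $48.00.
Month 1: interest $26.23; balance after payment $1,268.23.
Month 2: interest $25.79; balance after payment $1,246.02.
Closed form: n = −ln(1 − rB₀/P)/ln(1+r) = −ln(0.45354)/ln(1.02033) ≈ 39.279, so the balance reaches zero during payment 40.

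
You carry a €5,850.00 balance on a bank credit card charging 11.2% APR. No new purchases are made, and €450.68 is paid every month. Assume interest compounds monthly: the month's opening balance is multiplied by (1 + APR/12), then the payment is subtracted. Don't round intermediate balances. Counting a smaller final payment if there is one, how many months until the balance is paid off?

14 payments

Monthly rate r = 11.2%/12 = 0.933333% = 0.00933333.
Recurrence: B ← B·(1+r) − €450.68.
Month 1: interest €54.60; balance after payment €5,453.92.
Month 2: interest €50.90; balance after payment €5,054.14.
Closed form: n = −ln(1 − rB₀/P)/ln(1+r) = −ln(0.87885)/ln(1.00933) ≈ 13.901, so the balance reaches zero during payment 14.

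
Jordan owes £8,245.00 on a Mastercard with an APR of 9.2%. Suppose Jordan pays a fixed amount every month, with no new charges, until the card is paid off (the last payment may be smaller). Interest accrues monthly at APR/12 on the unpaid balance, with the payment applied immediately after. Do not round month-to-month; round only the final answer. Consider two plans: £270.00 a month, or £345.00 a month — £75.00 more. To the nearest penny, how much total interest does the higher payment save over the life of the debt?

£286.77

Monthly rate r = 9.2%/12 = 0.766667% = 0.00766667.
At £270.00/mo: n = ⌈−ln(1 − rB₀/P)/ln(1+r)⌉ = 35 payments (last £249.44); total interest = total paid − £8,245.00 = £1,184.44.
At £345.00/mo: 27 payments (last £172.67); total interest £897.67.
Interest saved = £1,184.44 − £897.67 = £286.77.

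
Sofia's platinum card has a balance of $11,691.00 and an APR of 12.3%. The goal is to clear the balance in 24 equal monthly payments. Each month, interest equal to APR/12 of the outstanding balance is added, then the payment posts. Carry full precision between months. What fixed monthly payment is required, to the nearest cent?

$551.98

Monthly rate r = 12.3%/12 = 1.025% = 0.01025.
Level-payment amortization: P = B₀·r / (1 − (1+r)^(−n)) = 11691.00·0.01025 / (1 − 1.01025^(−24)).
Denominator 1 − (1+r)^(−24) = 0.217098038.
P = 119.833 / 0.217098038 ≈ 551.98.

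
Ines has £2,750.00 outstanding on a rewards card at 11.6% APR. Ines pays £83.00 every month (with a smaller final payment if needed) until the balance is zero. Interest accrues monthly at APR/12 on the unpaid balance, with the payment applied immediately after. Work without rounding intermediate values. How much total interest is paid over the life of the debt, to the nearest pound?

Monthly rate r = 11.6%/12 = 0.966667% = 0.00966667.
Payoff takes n = ⌈−ln(1 − rB₀/P)/ln(1+r)⌉ = ⌈40.132⌉ = 41 payments; the last is £10.97.
Total paid = 40·£83.00 + £10.97 = £3,330.97.
Total interest = total paid − principal = £3,330.97 − £2,750.00 = £580.97.

£581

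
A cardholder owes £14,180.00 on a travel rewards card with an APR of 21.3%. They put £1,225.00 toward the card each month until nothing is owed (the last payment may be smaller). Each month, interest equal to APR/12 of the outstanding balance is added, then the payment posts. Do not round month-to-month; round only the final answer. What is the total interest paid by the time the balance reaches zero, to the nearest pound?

£1,834

Monthly rate r = 21.3%/12 = 1.775% = 0.01775.
Payoff takes n = ⌈−ln(1 − rB₀/P)/ln(1+r)⌉ = ⌈13.072⌉ = 14 payments; the last is £89.33.
Total paid = 13·£1,225.00 + £89.33 = £16,014.33.
Total interest = total paid − principal = £16,014.33 − £14,180.00 = £1,834.33.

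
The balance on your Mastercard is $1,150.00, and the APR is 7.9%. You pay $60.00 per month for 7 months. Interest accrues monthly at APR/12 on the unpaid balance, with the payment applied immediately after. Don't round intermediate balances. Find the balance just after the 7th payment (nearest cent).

$775.67

Monthly rate r = 7.9%/12 = 0.658333% = 0.00658333.
Each month: B ← B·(1+r) − $60.00.
Month 1: interest $7.57; balance after payment $1,097.57.
Month 2: interest $7.23; balance after payment $1,044.80.
Month 3: interest $6.88; balance after payment $991.67.
Month 4: interest $6.53; balance after payment $938.20.
Month 5: interest $6.18; balance after payment $884.38.
Month 6: interest $5.82; balance after payment $830.20.
Month 7: interest $5.47; balance after payment $775.67.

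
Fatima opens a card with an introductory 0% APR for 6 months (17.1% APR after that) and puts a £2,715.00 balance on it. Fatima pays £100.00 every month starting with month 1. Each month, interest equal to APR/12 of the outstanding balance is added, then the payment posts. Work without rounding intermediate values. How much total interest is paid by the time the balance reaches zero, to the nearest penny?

£419.96

Promo months 1–6 at r₀ = 0%/12 = 0; months 7+ at r₁ = 17.1%/12 = 0.01425.
After month 6 (no interest yet): B = £2,715.00 − 6·£100.00 = £2,115.00.
Then at r₁ with £100.00/mo: n₂ = −ln(1 − r₁·B/P)/ln(1+r₁) ≈ 25.35 → 26 more payments.
Total paid = 31·£100.00 + £34.96 = £3,134.96; interest = £3,134.96 − £2,715.00 = £419.96.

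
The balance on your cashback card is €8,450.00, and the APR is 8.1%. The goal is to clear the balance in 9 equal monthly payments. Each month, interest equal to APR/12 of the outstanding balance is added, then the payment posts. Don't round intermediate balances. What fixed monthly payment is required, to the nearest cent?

Monthly rate r = 8.1%/12 = 0.675% = 0.00675.
Level-payment amortization: P = B₀·r / (1 − (1+r)^(−n)) = 8450.00·0.00675 / (1 − 1.00675^(−9)).
Denominator 1 − (1+r)^(−9) = 0.0587494229.
P = 57.0375 / 0.0587494229 ≈ 970.86.

€970.86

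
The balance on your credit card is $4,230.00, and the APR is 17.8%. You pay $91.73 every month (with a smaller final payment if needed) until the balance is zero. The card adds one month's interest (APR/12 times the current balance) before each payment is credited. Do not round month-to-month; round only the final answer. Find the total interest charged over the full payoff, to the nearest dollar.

Monthly rate r = 17.8%/12 = 1.48333% = 0.0148333.
Payoff takes n = ⌈−ln(1 − rB₀/P)/ln(1+r)⌉ = ⌈78.242⌉ = 79 payments; the last is $22.35.
Total paid = 78·$91.73 + $22.35 = $7,177.29.
Total interest = total paid − principal = $7,177.29 − $4,230.00 = $2,947.29.

$2,947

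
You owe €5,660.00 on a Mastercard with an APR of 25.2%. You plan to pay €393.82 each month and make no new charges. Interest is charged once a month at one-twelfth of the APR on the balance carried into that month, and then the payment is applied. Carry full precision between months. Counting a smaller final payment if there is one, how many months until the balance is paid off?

Monthly rate r = 25.2%/12 = 2.1% = 0.021.
Recurrence: B ← B·(1+r) − €393.82.
Month 1: interest €118.86; balance after payment €5,385.04.
Month 2: interest €113.09; balance after payment €5,104.31.
Closed form: n = −ln(1 − rB₀/P)/ln(1+r) = −ln(0.69819)/ln(1.021) ≈ 17.287, so the balance reaches zero during payment 18.

18 months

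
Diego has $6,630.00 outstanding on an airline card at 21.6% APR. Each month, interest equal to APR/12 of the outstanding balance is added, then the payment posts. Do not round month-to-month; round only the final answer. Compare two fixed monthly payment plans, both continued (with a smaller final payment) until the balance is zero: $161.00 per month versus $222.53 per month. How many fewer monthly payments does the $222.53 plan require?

Monthly rate r = 21.6%/12 = 1.8% = 0.018.
At $161.00/mo: n = ⌈−ln(1 − rB₀/P)/ln(1+r)⌉ = 76 payments (last $125.41); total interest = total paid − $6,630.00 = $5,570.41.
At $222.53/mo: 44 payments (last $17.27); total interest $2,956.06.
Payments saved = 76 − 44 = 32.

32 fewer payments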